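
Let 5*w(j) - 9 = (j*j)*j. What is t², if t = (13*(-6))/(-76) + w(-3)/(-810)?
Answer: 77668969/73102500 ≈ 1.0625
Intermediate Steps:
w(j) = 9/5 + j³/5 (w(j) = 9/5 + ((j*j)*j)/5 = 9/5 + (j²*j)/5 = 9/5 + j³/5)
t = 8813/8550 (t = (13*(-6))/(-76) + (9/5 + (⅕)*(-3)³)/(-810) = -78*(-1/76) + (9/5 + (⅕)*(-27))*(-1/810) = 39/38 + (9/5 - 27/5)*(-1/810) = 39/38 - 18/5*(-1/810) = 39/38 + 1/225 = 8813/8550 ≈ 1.0308)
t² = (8813/8550)² = 77668969/73102500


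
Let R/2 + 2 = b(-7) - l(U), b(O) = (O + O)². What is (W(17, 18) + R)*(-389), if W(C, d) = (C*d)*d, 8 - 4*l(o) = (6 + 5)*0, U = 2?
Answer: -2291988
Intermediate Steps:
b(O) = 4*O² (b(O) = (2*O)² = 4*O²)
l(o) = 2 (l(o) = 2 - (6 + 5)*0/4 = 2 - 11*0/4 = 2 - ¼*0 = 2 + 0 = 2)
W(C, d) = C*d²
R = 384 (R = -4 + 2*(4*(-7)² - 1*2) = -4 + 2*(4*49 - 2) = -4 + 2*(196 - 2) = -4 + 2*194 = -4 + 388 = 384)
(W(17, 18) + R)*(-389) = (17*18² + 384)*(-389) = (17*324 + 384)*(-389) = (5508 + 384)*(-389) = 5892*(-389) = -2291988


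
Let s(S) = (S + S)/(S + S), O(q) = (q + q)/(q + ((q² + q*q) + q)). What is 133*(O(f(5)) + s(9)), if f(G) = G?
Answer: 931/6 ≈ 155.17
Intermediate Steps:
O(q) = 2*q/(2*q + 2*q²) (O(q) = (2*q)/(q + ((q² + q²) + q)) = (2*q)/(q + (2*q² + q)) = (2*q)/(q + (q + 2*q²)) = (2*q)/(2*q + 2*q²) = 2*q/(2*q + 2*q²))
s(S) = 1 (s(S) = (2*S)/((2*S)) = (2*S)*(1/(2*S)) = 1)
133*(O(f(5)) + s(9)) = 133*(1/(1 + 5) + 1) = 133*(1/6 + 1) = 133*(⅙ + 1) = 133*(7/6) = 931/6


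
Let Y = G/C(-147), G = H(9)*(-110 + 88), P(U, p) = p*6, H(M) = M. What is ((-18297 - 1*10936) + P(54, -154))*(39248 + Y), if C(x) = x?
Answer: -57998485226/49 ≈ -1.1836e+9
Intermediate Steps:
P(U, p) = 6*p
G = -198 (G = 9*(-110 + 88) = 9*(-22) = -198)
Y = 66/49 (Y = -198/(-147) = -198*(-1/147) = 66/49 ≈ 1.3469)
((-18297 - 1*10936) + P(54, -154))*(39248 + Y) = ((-18297 - 1*10936) + 6*(-154))*(39248 + 66/49) = ((-18297 - 10936) - 924)*(1923218/49) = (-29233 - 924)*(1923218/49) = -30157*1923218/49 = -57998485226/49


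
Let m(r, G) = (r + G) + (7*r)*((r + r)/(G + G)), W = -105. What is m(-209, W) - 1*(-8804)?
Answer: 83669/15 ≈ 5577.9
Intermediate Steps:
m(r, G) = G + r + 7*r²/G (m(r, G) = (G + r) + (7*r)*((2*r)/((2*G))) = (G + r) + (7*r)*((2*r)*(1/(2*G))) = (G + r) + (7*r)*(r/G) = (G + r) + 7*r²/G = G + r + 7*r²/G)
m(-209, W) - 1*(-8804) = (-105 - 209 + 7*(-209)²/(-105)) - 1*(-8804) = (-105 - 209 + 7*(-1/105)*43681) + 8804 = (-105 - 209 - 43681/15) + 8804 = -48391/15 + 8804 = 83669/15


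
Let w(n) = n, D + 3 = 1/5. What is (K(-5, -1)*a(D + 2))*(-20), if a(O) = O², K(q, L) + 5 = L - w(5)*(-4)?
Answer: -896/5 ≈ -179.20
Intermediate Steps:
D = -14/5 (D = -3 + 1/5 = -3 + 1*(⅕) = -3 + ⅕ = -14/5 ≈ -2.8000)
K(q, L) = 15 + L (K(q, L) = -5 + (L - 1*5*(-4)) = -5 + (L - 5*(-4)) = -5 + (L + 20) = -5 + (20 + L) = 15 + L)
(K(-5, -1)*a(D + 2))*(-20) = ((15 - 1)*(-14/5 + 2)²)*(-20) = (14*(-⅘)²)*(-20) = (14*(16/25))*(-20) = (224/25)*(-20) = -896/5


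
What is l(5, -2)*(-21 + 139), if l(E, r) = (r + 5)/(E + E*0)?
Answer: 354/5 ≈ 70.800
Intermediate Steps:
l(E, r) = (5 + r)/E (l(E, r) = (5 + r)/(E + 0) = (5 + r)/E)
l(5, -2)*(-21 + 139) = ((5 - 2)/5)*(-21 + 139) = ((⅕)*3)*118 = (⅗)*118 = 354/5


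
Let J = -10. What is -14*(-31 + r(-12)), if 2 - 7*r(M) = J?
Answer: 410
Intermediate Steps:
r(M) = 12/7 (r(M) = 2/7 - 1/7*(-10) = 2/7 + 10/7 = 12/7)
-14*(-31 + r(-12)) = -14*(-31 + 12/7) = -14*(-205/7) = 410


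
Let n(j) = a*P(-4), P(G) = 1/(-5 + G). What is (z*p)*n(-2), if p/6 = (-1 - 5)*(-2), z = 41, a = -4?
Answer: 1312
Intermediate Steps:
n(j) = 4/9 (n(j) = -4/(-5 - 4) = -4/(-9) = -4*(-⅑) = 4/9)
p = 72 (p = 6*((-1 - 5)*(-2)) = 6*(-6*(-2)) = 6*12 = 72)
(z*p)*n(-2) = (41*72)*(4/9) = 2952*(4/9) = 1312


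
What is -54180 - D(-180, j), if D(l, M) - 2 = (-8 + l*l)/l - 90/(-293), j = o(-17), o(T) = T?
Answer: -712021006/13185 ≈ -54002.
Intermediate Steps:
j = -17
D(l, M) = 676/293 + (-8 + l²)/l (D(l, M) = 2 + ((-8 + l*l)/l - 90/(-293)) = 2 + ((-8 + l²)/l - 90*(-1/293)) = 2 + ((-8 + l²)/l + 90/293) = 2 + (90/293 + (-8 + l²)/l) = 676/293 + (-8 + l²)/l)
-54180 - D(-180, j) = -54180 - (676/293 - 180 - 8/(-180)) = -54180 - (676/293 - 180 - 8*(-1/180)) = -54180 - (676/293 - 180 + 2/45) = -54180 - 1*(-2342294/13185) = -54180 + 2342294/13185 = -712021006/13185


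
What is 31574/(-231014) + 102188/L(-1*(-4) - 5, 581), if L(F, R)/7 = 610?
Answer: 838287059/35229635 ≈ 23.795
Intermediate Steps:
L(F, R) = 4270 (L(F, R) = 7*610 = 4270)
31574/(-231014) + 102188/L(-1*(-4) - 5, 581) = 31574/(-231014) + 102188/4270 = 31574*(-1/231014) + 102188*(1/4270) = -15787/115507 + 51094/2135 = 838287059/35229635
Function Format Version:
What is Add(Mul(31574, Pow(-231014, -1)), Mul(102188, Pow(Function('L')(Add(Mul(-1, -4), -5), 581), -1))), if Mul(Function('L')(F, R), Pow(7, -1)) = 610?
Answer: Rational(838287059, 35229635) ≈ 23.795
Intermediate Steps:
Function('L')(F, R) = 4270 (Function('L')(F, R) = Mul(7, 610) = 4270)
Add(Mul(31574, Pow(-231014, -1)), Mul(102188, Pow(Function('L')(Add(Mul(-1, -4), -5), 581), -1))) = Add(Mul(31574, Pow(-231014, -1)), Mul(102188, Pow(4270, -1))) = Add(Mul(31574, Rational(-1, 231014)), Mul(102188, Rational(1, 4270))) = Add(Rational(-15787, 115507), Rational(51094, 2135)) = Rational(838287059, 35229635)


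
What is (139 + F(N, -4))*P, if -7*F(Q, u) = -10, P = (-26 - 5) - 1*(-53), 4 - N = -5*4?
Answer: 21626/7 ≈ 3089.4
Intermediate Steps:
N = 24 (N = 4 - (-5)*4 = 4 - 1*(-20) = 4 + 20 = 24)
P = 22 (P = -31 + 53 = 22)
F(Q, u) = 10/7 (F(Q, u) = -⅐*(-10) = 10/7)
(139 + F(N, -4))*P = (139 + 10/7)*22 = (983/7)*22 = 21626/7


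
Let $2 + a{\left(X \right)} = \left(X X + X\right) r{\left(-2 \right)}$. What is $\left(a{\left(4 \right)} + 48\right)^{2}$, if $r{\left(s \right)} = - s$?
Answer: $7396$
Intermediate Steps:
$a{\left(X \right)} = -2 + 2 X + 2 X^{2}$ ($a{\left(X \right)} = -2 + \left(X X + X\right) \left(\left(-1\right) \left(-2\right)\right) = -2 + \left(X^{2} + X\right) 2 = -2 + \left(X + X^{2}\right) 2 = -2 + \left(2 X + 2 X^{2}\right) = -2 + 2 X + 2 X^{2}$)
$\left(a{\left(4 \right)} + 48\right)^{2} = \left(\left(-2 + 2 \cdot 4 + 2 \cdot 4^{2}\right) + 48\right)^{2} = \left(\left(-2 + 8 + 2 \cdot 16\right) + 48\right)^{2} = \left(\left(-2 + 8 + 32\right) + 48\right)^{2} = \left(38 + 48\right)^{2} = 86^{2} = 7396$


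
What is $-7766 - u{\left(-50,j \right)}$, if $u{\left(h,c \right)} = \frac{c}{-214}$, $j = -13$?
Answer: $- \frac{1661937}{214} \approx -7766.1$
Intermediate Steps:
$u{\left(h,c \right)} = - \frac{c}{214}$ ($u{\left(h,c \right)} = c \left(- \frac{1}{214}\right) = - \frac{c}{214}$)
$-7766 - u{\left(-50,j \right)} = -7766 - \left(- \frac{1}{214}\right) \left(-13\right) = -7766 - \frac{13}{214} = - \frac{1661937}{214}$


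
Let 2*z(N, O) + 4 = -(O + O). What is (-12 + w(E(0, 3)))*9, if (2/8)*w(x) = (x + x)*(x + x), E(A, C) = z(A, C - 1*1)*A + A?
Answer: -108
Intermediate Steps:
z(N, O) = -2 - O (z(N, O) = -2 + (-(O + O))/2 = -2 + (-2*O)/2 = -2 - O)
E(A, C) = A + A*(-1 - C) (E(A, C) = (-2 - (C - 1*1))*A + A = (-2 - (C - 1))*A + A = (-2 - (-1 + C))*A + A = (-2 + (1 - C))*A + A = (-1 - C)*A + A = A*(-1 - C) + A = A + A*(-1 - C))
w(x) = 16*x**2 (w(x) = 4*((x + x)*(x + x)) = 4*((2*x)*(2*x)) = 4*(4*x**2) = 16*x**2)
(-12 + w(E(0, 3)))*9 = (-12 + 16*(-1*0*3)**2)*9 = (-12 + 16*0**2)*9 = (-12 + 16*0)*9 = (-12 + 0)*9 = -12*9 = -108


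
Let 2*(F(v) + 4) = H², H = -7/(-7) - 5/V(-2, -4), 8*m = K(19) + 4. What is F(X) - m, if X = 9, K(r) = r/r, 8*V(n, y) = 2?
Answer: 1407/8 ≈ 175.88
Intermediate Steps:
V(n, y) = ¼ (V(n, y) = (⅛)*2 = ¼)
K(r) = 1
m = 5/8 (m = (1 + 4)/8 = (⅛)*5 = 5/8 ≈ 0.62500)
H = -19 (H = -7/(-7) - 5/¼ = -7*(-⅐) - 5*4 = 1 - 20 = -19)
F(v) = 353/2 (F(v) = -4 + (½)*(-19)² = -4 + (½)*361 = -4 + 361/2 = 353/2)
F(X) - m = 353/2 - 1*5/8 = 353/2 - 5/8 = 1407/8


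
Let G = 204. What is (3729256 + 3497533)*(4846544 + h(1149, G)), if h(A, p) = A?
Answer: 35033254447777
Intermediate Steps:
(3729256 + 3497533)*(4846544 + h(1149, G)) = (3729256 + 3497533)*(4846544 + 1149) = 7226789*4847693 = 35033254447777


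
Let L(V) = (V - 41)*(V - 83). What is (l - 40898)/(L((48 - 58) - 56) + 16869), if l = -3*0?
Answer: -1573/1262 ≈ -1.2464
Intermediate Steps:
L(V) = (-83 + V)*(-41 + V) (L(V) = (-41 + V)*(-83 + V) = (-83 + V)*(-41 + V))
l = 0
(l - 40898)/(L((48 - 58) - 56) + 16869) = (0 - 40898)/((3403 + ((48 - 58) - 56)² - 124*((48 - 58) - 56)) + 16869) = -40898/((3403 + (-10 - 56)² - 124*(-10 - 56)) + 16869) = -40898/((3403 + (-66)² - 124*(-66)) + 16869) = -40898/((3403 + 4356 + 8184) + 16869) = -40898/(15943 + 16869) = -40898/32812 = -40898*1/32812 = -1573/1262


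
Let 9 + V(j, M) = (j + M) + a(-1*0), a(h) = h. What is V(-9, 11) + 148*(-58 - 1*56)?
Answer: -16879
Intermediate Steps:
V(j, M) = -9 + M + j (V(j, M) = -9 + ((j + M) - 1*0) = -9 + ((M + j) + 0) = -9 + (M + j) = -9 + M + j)
V(-9, 11) + 148*(-58 - 1*56) = (-9 + 11 - 9) + 148*(-58 - 1*56) = -7 + 148*(-58 - 56) = -7 + 148*(-114) = -7 - 16872 = -16879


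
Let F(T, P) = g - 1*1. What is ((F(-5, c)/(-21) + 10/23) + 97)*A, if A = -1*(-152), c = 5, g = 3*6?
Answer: 7093840/483 ≈ 14687.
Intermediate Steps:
g = 18
F(T, P) = 17 (F(T, P) = 18 - 1*1 = 18 - 1 = 17)
A = 152
((F(-5, c)/(-21) + 10/23) + 97)*A = ((17/(-21) + 10/23) + 97)*152 = ((17*(-1/21) + 10*(1/23)) + 97)*152 = ((-17/21 + 10/23) + 97)*152 = (-181/483 + 97)*152 = (46670/483)*152 = 7093840/483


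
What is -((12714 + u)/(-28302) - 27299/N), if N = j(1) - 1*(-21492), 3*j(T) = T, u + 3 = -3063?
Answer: 489987165/304138009 ≈ 1.6111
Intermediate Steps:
u = -3066 (u = -3 - 3063 = -3066)
j(T) = T/3
N = 64477/3 (N = (⅓)*1 - 1*(-21492) = ⅓ + 21492 = 64477/3 ≈ 21492.)
-((12714 + u)/(-28302) - 27299/N) = -((12714 - 3066)/(-28302) - 27299/64477/3) = -(9648*(-1/28302) - 27299*3/64477) = -(-1608/4717 - 81897/64477) = -1*(-489987165/304138009) = 489987165/304138009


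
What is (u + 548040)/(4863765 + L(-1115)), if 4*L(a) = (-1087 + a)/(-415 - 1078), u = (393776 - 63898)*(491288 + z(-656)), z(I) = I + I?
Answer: 482635692990448/14523203391 ≈ 33232.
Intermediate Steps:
z(I) = 2*I
u = 161632302928 (u = (393776 - 63898)*(491288 + 2*(-656)) = 329878*(491288 - 1312) = 329878*489976 = 161632302928)
L(a) = 1087/5972 - a/5972 (L(a) = ((-1087 + a)/(-415 - 1078))/4 = ((-1087 + a)/(-1493))/4 = ((-1087 + a)*(-1/1493))/4 = (1087/1493 - a/1493)/4 = 1087/5972 - a/5972)
(u + 548040)/(4863765 + L(-1115)) = (161632302928 + 548040)/(4863765 + (1087/5972 - 1/5972*(-1115))) = 161632850968/(4863765 + (1087/5972 + 1115/5972)) = 161632850968/(4863765 + 1101/2986) = 161632850968/(14523203391/2986) = 161632850968*(2986/14523203391) = 482635692990448/14523203391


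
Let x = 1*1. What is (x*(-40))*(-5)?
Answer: 200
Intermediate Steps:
x = 1
(x*(-40))*(-5) = (1*(-40))*(-5) = -40*(-5) = 200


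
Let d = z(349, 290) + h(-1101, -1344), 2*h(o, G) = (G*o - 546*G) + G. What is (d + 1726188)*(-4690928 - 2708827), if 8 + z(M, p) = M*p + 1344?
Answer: -21717141362730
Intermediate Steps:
z(M, p) = 1336 + M*p (z(M, p) = -8 + (M*p + 1344) = -8 + (1344 + M*p) = 1336 + M*p)
h(o, G) = -545*G/2 + G*o/2 (h(o, G) = ((G*o - 546*G) + G)/2 = ((-546*G + G*o) + G)/2 = (-545*G + G*o)/2 = -545*G/2 + G*o/2)
d = 1208658 (d = (1336 + 349*290) + (½)*(-1344)*(-545 - 1101) = (1336 + 101210) + (½)*(-1344)*(-1646) = 102546 + 1106112 = 1208658)
(d + 1726188)*(-4690928 - 2708827) = (1208658 + 1726188)*(-4690928 - 2708827) = 2934846*(-7399755) = -21717141362730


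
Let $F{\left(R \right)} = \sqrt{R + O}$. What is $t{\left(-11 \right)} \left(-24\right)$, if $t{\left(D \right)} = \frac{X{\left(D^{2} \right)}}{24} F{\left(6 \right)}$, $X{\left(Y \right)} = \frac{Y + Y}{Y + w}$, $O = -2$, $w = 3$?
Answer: $- \frac{121}{31} \approx -3.9032$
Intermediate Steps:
$F{\left(R \right)} = \sqrt{-2 + R}$ ($F{\left(R \right)} = \sqrt{R - 2} = \sqrt{-2 + R}$)
$X{\left(Y \right)} = \frac{2 Y}{3 + Y}$ ($X{\left(Y \right)} = \frac{Y + Y}{Y + 3} = \frac{2 Y}{3 + Y}$)
$t{\left(D \right)} = \frac{D^{2}}{6 \left(3 + D^{2}\right)}$ ($t{\left(D \right)} = \frac{2 D^{2} \frac{1}{3 + D^{2}}}{24} \sqrt{-2 + 6} = \frac{2 D^{2}}{3 + D^{2}} \cdot \frac{1}{24} \sqrt{4} = \frac{D^{2}}{12 \left(3 + D^{2}\right)} 2 = \frac{D^{2}}{6 \left(3 + D^{2}\right)}$)
$t{\left(-11 \right)} \left(-24\right) = \frac{\left(-11\right)^{2}}{6 \left(3 + \left(-11\right)^{2}\right)} \left(-24\right) = \frac{1}{6} \cdot 121 \frac{1}{3 + 121} \left(-24\right) = \frac{1}{6} \cdot 121 \cdot \frac{1}{124} \left(-24\right) = \frac{121}{744} \left(-24\right) = - \frac{121}{31}$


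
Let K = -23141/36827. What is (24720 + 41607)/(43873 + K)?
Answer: 814208143/538562610 ≈ 1.5118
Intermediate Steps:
K = -23141/36827 (K = -23141*1/36827 = -23141/36827 ≈ -0.62837)
(24720 + 41607)/(43873 + K) = (24720 + 41607)/(43873 - 23141/36827) = 66327/(1615687830/36827) = 66327*(36827/1615687830) = 814208143/538562610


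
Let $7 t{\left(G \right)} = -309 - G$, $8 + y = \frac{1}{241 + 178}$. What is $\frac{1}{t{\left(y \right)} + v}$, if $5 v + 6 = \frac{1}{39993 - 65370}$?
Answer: $- \frac{372153705}{16449323579} \approx -0.022624$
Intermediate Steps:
$y = - \frac{3351}{419}$ ($y = -8 + \frac{1}{241 + 178} = -8 + \frac{1}{419} = - \frac{3351}{419} \approx -7.9976$)
$t{\left(G \right)} = - \frac{309}{7} - \frac{G}{7}$ ($t{\left(G \right)} = \frac{-309 - G}{7} = - \frac{309}{7} - \frac{G}{7}$)
$v = - \frac{152263}{126885}$ ($v = - \frac{6}{5} + \frac{1}{5 \left(39993 - 65370\right)} = - \frac{6}{5} + \frac{1}{5 \left(-25377\right)} = - \frac{6}{5} + \frac{1}{5} \left(- \frac{1}{25377}\right) = - \frac{6}{5} - \frac{1}{126885} = - \frac{152263}{126885} \approx -1.2$)
$\frac{1}{t{\left(y \right)} + v} = \frac{1}{\left(- \frac{309}{7} - - \frac{3351}{2933}\right) - \frac{152263}{126885}} = \frac{1}{\left(- \frac{309}{7} + \frac{3351}{2933}\right) - \frac{152263}{126885}} = \frac{1}{- \frac{126120}{2933} - \frac{152263}{126885}} = \frac{1}{- \frac{16449323579}{372153705}} = - \frac{372153705}{16449323579}$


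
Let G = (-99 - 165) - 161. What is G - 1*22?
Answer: -447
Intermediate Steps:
G = -425 (G = -264 - 161 = -425)
G - 1*22 = -425 - 1*22 = -425 - 22 = -447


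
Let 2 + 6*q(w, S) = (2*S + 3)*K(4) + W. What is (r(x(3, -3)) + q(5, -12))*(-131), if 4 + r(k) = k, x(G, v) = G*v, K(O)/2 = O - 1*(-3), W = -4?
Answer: 8253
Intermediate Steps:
K(O) = 6 + 2*O (K(O) = 2*(O - 1*(-3)) = 2*(O + 3) = 2*(3 + O) = 6 + 2*O)
r(k) = -4 + k
q(w, S) = 6 + 14*S/3 (q(w, S) = -⅓ + ((2*S + 3)*(6 + 2*4) - 4)/6 = -⅓ + ((3 + 2*S)*(6 + 8) - 4)/6 = -⅓ + ((3 + 2*S)*14 - 4)/6 = -⅓ + ((42 + 28*S) - 4)/6 = -⅓ + (38 + 28*S)/6 = -⅓ + (19/3 + 14*S/3) = 6 + 14*S/3)
(r(x(3, -3)) + q(5, -12))*(-131) = ((-4 + 3*(-3)) + (6 + (14/3)*(-12)))*(-131) = ((-4 - 9) + (6 - 56))*(-131) = (-13 - 50)*(-131) = -63*(-131) = 8253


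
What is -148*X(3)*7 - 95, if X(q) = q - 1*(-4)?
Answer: -7347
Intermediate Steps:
X(q) = 4 + q (X(q) = q + 4 = 4 + q)
-148*X(3)*7 - 95 = -148*(4 + 3)*7 - 95 = -1036*7 - 95 = -148*49 - 95 = -7252 - 95 = -7347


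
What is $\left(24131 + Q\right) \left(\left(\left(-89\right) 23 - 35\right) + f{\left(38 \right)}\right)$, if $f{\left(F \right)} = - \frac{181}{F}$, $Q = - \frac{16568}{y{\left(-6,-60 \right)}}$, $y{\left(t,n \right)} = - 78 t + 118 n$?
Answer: $- \frac{166493170655}{3306} \approx -5.0361 \cdot 10^{7}$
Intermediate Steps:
$Q = \frac{218}{87}$ ($Q = - \frac{16568}{\left(-78\right) \left(-6\right) + 118 \left(-60\right)} = - \frac{16568}{468 - 7080} = - \frac{16568}{-6612} = \left(-16568\right) \left(- \frac{1}{6612}\right) = \frac{218}{87} \approx 2.5057$)
$\left(24131 + Q\right) \left(\left(\left(-89\right) 23 - 35\right) + f{\left(38 \right)}\right) = \left(24131 + \frac{218}{87}\right) \left(\left(\left(-89\right) 23 - 35\right) - \frac{181}{38}\right) = \frac{2099615 \left(\left(-2047 - 35\right) - \frac{181}{38}\right)}{87} = \frac{2099615 \left(-2082 - \frac{181}{38}\right)}{87} = \frac{2099615}{87} \left(- \frac{79297}{38}\right) = - \frac{166493170655}{3306}$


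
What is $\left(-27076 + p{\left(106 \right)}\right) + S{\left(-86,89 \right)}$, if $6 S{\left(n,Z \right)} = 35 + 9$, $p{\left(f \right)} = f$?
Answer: $- \frac{80888}{3} \approx -26963.0$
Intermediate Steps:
$S{\left(n,Z \right)} = \frac{22}{3}$ ($S{\left(n,Z \right)} = \frac{35 + 9}{6} = \frac{1}{6} \cdot 44 = \frac{22}{3}$)
$\left(-27076 + p{\left(106 \right)}\right) + S{\left(-86,89 \right)} = \left(-27076 + 106\right) + \frac{22}{3} = -26970 + \frac{22}{3} = - \frac{80888}{3}$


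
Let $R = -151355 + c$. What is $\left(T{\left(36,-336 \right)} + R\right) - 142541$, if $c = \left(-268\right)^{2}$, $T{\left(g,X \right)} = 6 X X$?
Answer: $455304$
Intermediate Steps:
$T{\left(g,X \right)} = 6 X^{2}$
$c = 71824$
$R = -79531$ ($R = -151355 + 71824 = -79531$)
$\left(T{\left(36,-336 \right)} + R\right) - 142541 = \left(6 \left(-336\right)^{2} - 79531\right) - 142541 = \left(6 \cdot 112896 - 79531\right) - 142541 = \left(677376 - 79531\right) - 142541 = 597845 - 142541 = 455304$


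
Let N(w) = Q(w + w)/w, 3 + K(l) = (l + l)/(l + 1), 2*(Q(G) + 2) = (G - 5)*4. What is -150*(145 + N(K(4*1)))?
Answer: -165450/7 ≈ -23636.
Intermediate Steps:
Q(G) = -12 + 2*G (Q(G) = -2 + ((G - 5)*4)/2 = -2 + ((-5 + G)*4)/2 = -2 + (-20 + 4*G)/2 = -2 + (-10 + 2*G) = -12 + 2*G)
K(l) = -3 + 2*l/(1 + l) (K(l) = -3 + (l + l)/(l + 1) = -3 + (2*l)/(1 + l) = -3 + 2*l/(1 + l))
N(w) = (-12 + 4*w)/w (N(w) = (-12 + 2*(w + w))/w = (-12 + 2*(2*w))/w = (-12 + 4*w)/w)
-150*(145 + N(K(4*1))) = -150*(145 + (4 - 12*(1 + 4*1)/(-3 - 4))) = -150*(145 + (4 - 12*(1 + 4)/(-3 - 1*4))) = -150*(145 + (4 - 12*5/(-3 - 4))) = -150*(145 + (4 - 12/((⅕)*(-7)))) = -150*(145 + (4 - 12/(-7/5))) = -150*(145 + (4 - 12*(-5/7))) = -150*(145 + (4 + 60/7)) = -150*(145 + 88/7) = -150*1103/7 = -165450/7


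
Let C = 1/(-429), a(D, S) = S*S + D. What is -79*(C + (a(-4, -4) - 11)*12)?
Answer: -406613/429 ≈ -947.82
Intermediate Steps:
a(D, S) = D + S² (a(D, S) = S² + D = D + S²)
C = -1/429 ≈ -0.0023310
-79*(C + (a(-4, -4) - 11)*12) = -79*(-1/429 + ((-4 + (-4)²) - 11)*12) = -79*(-1/429 + ((-4 + 16) - 11)*12) = -79*(-1/429 + (12 - 11)*12) = -79*(-1/429 + 1*12) = -79*(-1/429 + 12) = -79*5147/429 = -406613/429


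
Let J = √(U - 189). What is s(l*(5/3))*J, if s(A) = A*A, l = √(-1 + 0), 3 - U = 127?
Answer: -25*I*√313/9 ≈ -49.144*I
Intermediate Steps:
U = -124 (U = 3 - 1*127 = 3 - 127 = -124)
l = I (l = √(-1) = I ≈ 1.0*I)
J = I*√313 (J = √(-124 - 189) = √(-313) = I*√313 ≈ 17.692*I)
s(A) = A²
s(l*(5/3))*J = (I*(5/3))²*(I*√313) = (5*I/3)²*(I*√313) = -25*I*√313/9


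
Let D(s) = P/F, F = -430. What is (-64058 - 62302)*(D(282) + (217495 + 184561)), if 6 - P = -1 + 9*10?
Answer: -2184564283668/43 ≈ -5.0804e+10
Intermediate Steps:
P = -83 (P = 6 - (-1 + 9*10) = 6 - (-1 + 90) = 6 - 1*89 = 6 - 89 = -83)
D(s) = 83/430 (D(s) = -83/(-430) = -83*(-1/430) = 83/430)
(-64058 - 62302)*(D(282) + (217495 + 184561)) = (-64058 - 62302)*(83/430 + (217495 + 184561)) = -126360*(83/430 + 402056) = -126360*172884163/430 = -2184564283668/43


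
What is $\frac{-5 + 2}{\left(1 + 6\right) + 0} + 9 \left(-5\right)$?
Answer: $- \frac{318}{7} \approx -45.429$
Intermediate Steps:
$\frac{-5 + 2}{\left(1 + 6\right) + 0} + 9 \left(-5\right) = - \frac{3}{7 + 0} - 45 = - \frac{3}{7} - 45 = - \frac{318}{7}$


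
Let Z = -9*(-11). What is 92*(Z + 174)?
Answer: 25116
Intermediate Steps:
Z = 99
92*(Z + 174) = 92*(99 + 174) = 92*273 = 25116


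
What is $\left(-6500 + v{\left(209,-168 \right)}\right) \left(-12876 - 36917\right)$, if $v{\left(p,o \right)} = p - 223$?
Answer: $324351602$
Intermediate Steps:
$v{\left(p,o \right)} = -223 + p$
$\left(-6500 + v{\left(209,-168 \right)}\right) \left(-12876 - 36917\right) = \left(-6500 + \left(-223 + 209\right)\right) \left(-12876 - 36917\right) = \left(-6500 - 14\right) \left(-49793\right) = \left(-6514\right) \left(-49793\right) = 324351602$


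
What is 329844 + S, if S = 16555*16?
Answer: 594724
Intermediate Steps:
S = 264880
329844 + S = 329844 + 264880 = 594724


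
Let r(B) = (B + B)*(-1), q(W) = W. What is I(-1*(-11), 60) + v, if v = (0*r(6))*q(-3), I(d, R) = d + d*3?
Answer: 44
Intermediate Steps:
r(B) = -2*B (r(B) = (2*B)*(-1) = -2*B)
I(d, R) = 4*d (I(d, R) = d + 3*d = 4*d)
v = 0 (v = (0*(-2*6))*(-3) = (0*(-12))*(-3) = 0*(-3) = 0)
I(-1*(-11), 60) + v = 4*(-1*(-11)) + 0 = 4*11 + 0 = 44 + 0 = 44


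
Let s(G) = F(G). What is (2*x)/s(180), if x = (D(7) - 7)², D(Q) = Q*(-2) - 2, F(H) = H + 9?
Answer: 1058/189 ≈ 5.5979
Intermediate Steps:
F(H) = 9 + H
s(G) = 9 + G
D(Q) = -2 - 2*Q (D(Q) = -2*Q - 2 = -2 - 2*Q)
x = 529 (x = ((-2 - 2*7) - 7)² = ((-2 - 14) - 7)² = (-16 - 7)² = (-23)² = 529)
(2*x)/s(180) = (2*529)/(9 + 180) = 1058/189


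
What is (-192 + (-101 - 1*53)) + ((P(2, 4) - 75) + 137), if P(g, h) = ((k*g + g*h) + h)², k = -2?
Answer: -220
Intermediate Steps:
P(g, h) = (h - 2*g + g*h)² (P(g, h) = ((-2*g + g*h) + h)² = (h - 2*g + g*h)²)
(-192 + (-101 - 1*53)) + ((P(2, 4) - 75) + 137) = (-192 + (-101 - 1*53)) + (((4 - 2*2 + 2*4)² - 75) + 137) = (-192 + (-101 - 53)) + (((4 - 4 + 8)² - 75) + 137) = (-192 - 154) + ((8² - 75) + 137) = -346 + ((64 - 75) + 137) = -346 + (-11 + 137) = -346 + 126 = -220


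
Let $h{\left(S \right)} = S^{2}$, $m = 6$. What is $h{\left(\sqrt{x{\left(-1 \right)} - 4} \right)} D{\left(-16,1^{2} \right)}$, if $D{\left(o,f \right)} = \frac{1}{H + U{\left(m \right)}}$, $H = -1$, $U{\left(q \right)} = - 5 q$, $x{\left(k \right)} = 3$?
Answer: $\frac{1}{31} \approx 0.032258$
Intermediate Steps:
$D{\left(o,f \right)} = - \frac{1}{31}$ ($D{\left(o,f \right)} = \frac{1}{-1 - 30} = \frac{1}{-31} = - \frac{1}{31}$)
$h{\left(\sqrt{x{\left(-1 \right)} - 4} \right)} D{\left(-16,1^{2} \right)} = \left(\sqrt{3 - 4}\right)^{2} \left(- \frac{1}{31}\right) = \left(\sqrt{-1}\right)^{2} \left(- \frac{1}{31}\right) = i^{2} \left(- \frac{1}{31}\right) = \left(-1\right) \left(- \frac{1}{31}\right) = \frac{1}{31}$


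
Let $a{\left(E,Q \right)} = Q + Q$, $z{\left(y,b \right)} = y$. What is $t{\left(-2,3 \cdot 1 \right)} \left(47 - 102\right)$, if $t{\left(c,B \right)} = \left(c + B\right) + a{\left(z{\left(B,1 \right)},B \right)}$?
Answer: $-385$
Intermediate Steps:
$a{\left(E,Q \right)} = 2 Q$
$t{\left(c,B \right)} = c + 3 B$ ($t{\left(c,B \right)} = \left(c + B\right) + 2 B = \left(B + c\right) + 2 B = c + 3 B$)
$t{\left(-2,3 \cdot 1 \right)} \left(47 - 102\right) = \left(-2 + 3 \cdot 3 \cdot 1\right) \left(47 - 102\right) = \left(-2 + 3 \cdot 3\right) \left(-55\right) = \left(-2 + 9\right) \left(-55\right) = 7 \left(-55\right) = -385$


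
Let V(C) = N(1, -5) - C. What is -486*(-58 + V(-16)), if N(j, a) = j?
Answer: 19926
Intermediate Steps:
V(C) = 1 - C
-486*(-58 + V(-16)) = -486*(-58 + (1 - 1*(-16))) = -486*(-58 + (1 + 16)) = -486*(-58 + 17) = -486*(-41) = 19926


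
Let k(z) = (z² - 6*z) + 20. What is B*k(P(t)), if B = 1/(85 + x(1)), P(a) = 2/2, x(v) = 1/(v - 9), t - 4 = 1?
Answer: 120/679 ≈ 0.17673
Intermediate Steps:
t = 5 (t = 4 + 1 = 5)
x(v) = 1/(-9 + v)
P(a) = 1 (P(a) = 2*(½) = 1)
k(z) = 20 + z² - 6*z
B = 8/679 (B = 1/(85 + 1/(-9 + 1)) = 1/(85 + 1/(-8)) = 1/(85 - ⅛) = 1/(679/8) = 8/679 ≈ 0.011782)
B*k(P(t)) = 8*(20 + 1² - 6*1)/679 = 8*(20 + 1 - 6)/679 = (8/679)*15 = 120/679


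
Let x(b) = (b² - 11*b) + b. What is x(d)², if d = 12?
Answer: 576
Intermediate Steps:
x(b) = b² - 10*b
x(d)² = (12*(-10 + 12))² = (12*2)² = 24² = 576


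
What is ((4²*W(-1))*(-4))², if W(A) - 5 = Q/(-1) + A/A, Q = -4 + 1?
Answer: 331776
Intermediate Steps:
Q = -3
W(A) = 9 (W(A) = 5 + (-3/(-1) + A/A) = 5 + (-3*(-1) + 1) = 5 + (3 + 1) = 5 + 4 = 9)
((4²*W(-1))*(-4))² = ((4²*9)*(-4))² = ((16*9)*(-4))² = (144*(-4))² = (-576)² = 331776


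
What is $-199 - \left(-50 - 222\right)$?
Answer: $73$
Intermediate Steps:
$-199 - \left(-50 - 222\right) = -199 - -272 = -199 + 272 = 73$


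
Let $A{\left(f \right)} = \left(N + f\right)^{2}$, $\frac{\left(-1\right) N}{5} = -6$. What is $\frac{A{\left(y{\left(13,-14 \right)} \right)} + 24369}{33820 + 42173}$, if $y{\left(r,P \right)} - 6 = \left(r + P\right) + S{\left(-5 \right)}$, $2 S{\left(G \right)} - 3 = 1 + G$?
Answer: $\frac{34079}{101324} \approx 0.33634$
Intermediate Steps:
$S{\left(G \right)} = 2 + \frac{G}{2}$ ($S{\left(G \right)} = \frac{3}{2} + \frac{1 + G}{2} = \frac{3}{2} + \left(\frac{1}{2} + \frac{G}{2}\right) = 2 + \frac{G}{2}$)
$N = 30$ ($N = \left(-5\right) \left(-6\right) = 30$)
$y{\left(r,P \right)} = \frac{11}{2} + P + r$ ($y{\left(r,P \right)} = 6 + \left(\left(r + P\right) + \left(2 + \frac{1}{2} \left(-5\right)\right)\right) = 6 + \left(\left(P + r\right) + \left(2 - \frac{5}{2}\right)\right) = 6 - \left(\frac{1}{2} - P - r\right) = 6 + \left(- \frac{1}{2} + P + r\right) = \frac{11}{2} + P + r$)
$A{\left(f \right)} = \left(30 + f\right)^{2}$
$\frac{A{\left(y{\left(13,-14 \right)} \right)} + 24369}{33820 + 42173} = \frac{\left(30 + \left(\frac{11}{2} - 14 + 13\right)\right)^{2} + 24369}{33820 + 42173} = \frac{\left(30 + \frac{9}{2}\right)^{2} + 24369}{75993} = \left(\left(\frac{69}{2}\right)^{2} + 24369\right) \frac{1}{75993} = \left(\frac{4761}{4} + 24369\right) \frac{1}{75993} = \frac{102237}{4} \cdot \frac{1}{75993} = \frac{34079}{101324}$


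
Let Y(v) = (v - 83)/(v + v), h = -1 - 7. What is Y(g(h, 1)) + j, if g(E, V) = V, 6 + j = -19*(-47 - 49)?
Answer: 1777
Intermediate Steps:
h = -8
j = 1818 (j = -6 - 19*(-47 - 49) = -6 - 19*(-96) = -6 + 1824 = 1818)
Y(v) = (-83 + v)/(2*v) (Y(v) = (-83 + v)/((2*v)) = (-83 + v)*(1/(2*v)) = (-83 + v)/(2*v))
Y(g(h, 1)) + j = (½)*(-83 + 1)/1 + 1818 = (½)*1*(-82) + 1818 = -41 + 1818 = 1777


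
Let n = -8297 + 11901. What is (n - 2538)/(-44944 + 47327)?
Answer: 1066/2383 ≈ 0.44734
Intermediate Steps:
n = 3604
(n - 2538)/(-44944 + 47327) = (3604 - 2538)/(-44944 + 47327) = 1066/2383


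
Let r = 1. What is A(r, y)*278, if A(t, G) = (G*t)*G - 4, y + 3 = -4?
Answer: 12510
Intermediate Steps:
y = -7 (y = -3 - 4 = -7)
A(t, G) = -4 + t*G² (A(t, G) = t*G² - 4 = -4 + t*G²)
A(r, y)*278 = (-4 + 1*(-7)²)*278 = (-4 + 1*49)*278 = (-4 + 49)*278 = 45*278 = 12510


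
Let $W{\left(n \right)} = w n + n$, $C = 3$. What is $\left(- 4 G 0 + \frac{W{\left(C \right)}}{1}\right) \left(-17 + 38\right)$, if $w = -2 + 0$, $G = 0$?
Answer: $-63$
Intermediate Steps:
$w = -2$
$W{\left(n \right)} = - n$ ($W{\left(n \right)} = - 2 n + n = - n$)
$\left(- 4 G 0 + \frac{W{\left(C \right)}}{1}\right) \left(-17 + 38\right) = \left(\left(-4\right) 0 \cdot 0 + \frac{\left(-1\right) 3}{1}\right) \left(-17 + 38\right) = \left(0 \cdot 0 + 1 \left(-3\right)\right) 21 = \left(0 - 3\right) 21 = \left(-3\right) 21 = -63$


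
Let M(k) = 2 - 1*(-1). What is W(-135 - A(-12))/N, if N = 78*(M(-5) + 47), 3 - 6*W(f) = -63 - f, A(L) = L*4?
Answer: -7/7800 ≈ -0.00089744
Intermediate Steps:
M(k) = 3 (M(k) = 2 + 1 = 3)
A(L) = 4*L
W(f) = 11 + f/6 (W(f) = 1/2 - (-63 - f)/6 = 1/2 + (21/2 + f/6) = 11 + f/6)
N = 3900 (N = 78*(3 + 47) = 78*50 = 3900)
W(-135 - A(-12))/N = (11 + (-135 - 4*(-12))/6)/3900 = (11 + (-135 - 1*(-48))/6)*(1/3900) = (11 + (-135 + 48)/6)*(1/3900) = (11 + (1/6)*(-87))*(1/3900) = (11 - 29/2)*(1/3900) = -7/2*1/3900 = -7/7800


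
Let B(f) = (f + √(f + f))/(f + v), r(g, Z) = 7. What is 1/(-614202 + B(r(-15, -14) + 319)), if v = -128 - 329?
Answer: -2635090807/1618484601395073 + 131*√163/3236969202790146 ≈ -1.6281e-6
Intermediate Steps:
v = -457
B(f) = (f + √2*√f)/(-457 + f) (B(f) = (f + √(f + f))/(f - 457) = (f + √(2*f))/(-457 + f) = (f + √2*√f)/(-457 + f))
1/(-614202 + B(r(-15, -14) + 319)) = 1/(-614202 + ((7 + 319) + √2*√(7 + 319))/(-457 + (7 + 319))) = 1/(-614202 + (326 + √2*√326)/(-457 + 326)) = 1/(-614202 + (326 + 2*√163)/(-131)) = 1/(-614202 - (326 + 2*√163)/131) = 1/(-614202 + (-326/131 - 2*√163/131)) = 1/(-80460788/131 - 2*√163/131)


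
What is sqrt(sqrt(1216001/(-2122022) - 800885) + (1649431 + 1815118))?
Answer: sqrt(15600785739003873716 + 2122022*I*sqrt(3606369610139182362))/2122022 ≈ 1861.3 + 0.2404*I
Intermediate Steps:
sqrt(sqrt(1216001/(-2122022) - 800885) + (1649431 + 1815118)) = sqrt(sqrt(1216001*(-1/2122022) - 800885) + 3464549) = sqrt(sqrt(-1216001/2122022 - 800885) + 3464549) = sqrt(sqrt(-1699496805471/2122022) + 3464549) = sqrt(I*sqrt(3606369610139182362)/2122022 + 3464549) = sqrt(3464549 + I*sqrt(3606369610139182362)/2122022)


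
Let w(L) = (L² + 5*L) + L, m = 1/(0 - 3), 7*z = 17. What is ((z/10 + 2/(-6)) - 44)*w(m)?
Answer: 157403/1890 ≈ 83.282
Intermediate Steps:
z = 17/7 (z = (⅐)*17 = 17/7 ≈ 2.4286)
m = -⅓ (m = 1/(-3) = -⅓ ≈ -0.33333)
w(L) = L² + 6*L
((z/10 + 2/(-6)) - 44)*w(m) = (((17/7)/10 + 2/(-6)) - 44)*(-(6 - ⅓)/3) = (((17/7)*(⅒) + 2*(-⅙)) - 44)*(-⅓*17/3) = ((17/70 - ⅓) - 44)*(-17/9) = (-19/210 - 44)*(-17/9) = -9259/210*(-17/9) = 157403/1890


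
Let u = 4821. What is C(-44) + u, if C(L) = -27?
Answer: 4794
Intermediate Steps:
C(-44) + u = -27 + 4821 = 4794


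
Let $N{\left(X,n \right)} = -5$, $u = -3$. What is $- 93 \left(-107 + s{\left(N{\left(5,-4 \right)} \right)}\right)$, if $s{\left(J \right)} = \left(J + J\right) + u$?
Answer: $11160$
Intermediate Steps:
$s{\left(J \right)} = -3 + 2 J$ ($s{\left(J \right)} = \left(J + J\right) - 3 = 2 J - 3 = -3 + 2 J$)
$- 93 \left(-107 + s{\left(N{\left(5,-4 \right)} \right)}\right) = - 93 \left(-107 + \left(-3 + 2 \left(-5\right)\right)\right) = - 93 \left(-107 - 13\right) = \left(-93\right) \left(-120\right) = 11160$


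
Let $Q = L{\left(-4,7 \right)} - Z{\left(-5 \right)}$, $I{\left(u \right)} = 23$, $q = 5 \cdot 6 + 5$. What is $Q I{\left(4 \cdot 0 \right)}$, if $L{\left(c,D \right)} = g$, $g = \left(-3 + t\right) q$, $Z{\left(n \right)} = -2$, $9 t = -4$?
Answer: $- \frac{24541}{9} \approx -2726.8$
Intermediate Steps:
$t = - \frac{4}{9}$ ($t = \frac{1}{9} \left(-4\right) = - \frac{4}{9} \approx -0.44444$)
$q = 35$ ($q = 30 + 5 = 35$)
$g = - \frac{1085}{9}$ ($g = \left(-3 - \frac{4}{9}\right) 35 = \left(- \frac{31}{9}\right) 35 = - \frac{1085}{9} \approx -120.56$)
$L{\left(c,D \right)} = - \frac{1085}{9}$
$Q = - \frac{1067}{9}$ ($Q = - \frac{1085}{9} - -2 = - \frac{1085}{9} + 2 = - \frac{1067}{9} \approx -118.56$)
$Q I{\left(4 \cdot 0 \right)} = \left(- \frac{1067}{9}\right) 23 = - \frac{24541}{9}$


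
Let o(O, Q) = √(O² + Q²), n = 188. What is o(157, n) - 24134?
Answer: -24134 + √59993 ≈ -23889.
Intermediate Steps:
o(157, n) - 24134 = √(157² + 188²) - 24134 = √(24649 + 35344) - 24134 = √59993 - 24134 = -24134 + √59993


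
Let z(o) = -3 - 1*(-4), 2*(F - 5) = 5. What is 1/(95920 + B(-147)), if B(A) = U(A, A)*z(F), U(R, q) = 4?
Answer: 1/95924 ≈ 1.0425e-5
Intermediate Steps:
F = 15/2 (F = 5 + (½)*5 = 5 + 5/2 = 15/2 ≈ 7.5000)
z(o) = 1 (z(o) = -3 + 4 = 1)
B(A) = 4 (B(A) = 4*1 = 4)
1/(95920 + B(-147)) = 1/(95920 + 4) = 1/95924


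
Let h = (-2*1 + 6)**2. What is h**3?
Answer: 4096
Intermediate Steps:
h = 16 (h = (-2 + 6)**2 = 4**2 = 16)
h**3 = 16**3 = 4096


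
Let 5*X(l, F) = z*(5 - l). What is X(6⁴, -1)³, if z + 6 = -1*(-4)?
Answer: 17213481368/125 ≈ 1.3771e+8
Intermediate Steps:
z = -2 (z = -6 - 1*(-4) = -6 + 4 = -2)
X(l, F) = -2 + 2*l/5 (X(l, F) = (-2*(5 - l))/5 = (-10 + 2*l)/5 = -2 + 2*l/5)
X(6⁴, -1)³ = (-2 + (⅖)*6⁴)³ = (-2 + (⅖)*1296)³ = (-2 + 2592/5)³ = (2582/5)³ = 17213481368/125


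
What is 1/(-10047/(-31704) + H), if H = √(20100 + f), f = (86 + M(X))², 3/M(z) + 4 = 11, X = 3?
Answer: -1734219368/150874299252951 + 3908891840*√54037/150874299252951 ≈ 0.0060111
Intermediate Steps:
M(z) = 3/7 (M(z) = 3/(-4 + 11) = 3/7)
f = 366025/49 (f = (86 + 3/7)² = (605/7)² = 366025/49 ≈ 7469.9)
H = 5*√54037/7 (H = √(20100 + 366025/49) = √(1350925/49) = 5*√54037/7 ≈ 166.04)
1/(-10047/(-31704) + H) = 1/(-10047/(-31704) + 5*√54037/7) = 1/(-10047*(-1/31704) + 5*√54037/7) = 1/(3349/10568 + 5*√54037/7)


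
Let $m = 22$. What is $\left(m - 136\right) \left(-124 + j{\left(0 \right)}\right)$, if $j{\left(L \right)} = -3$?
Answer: $14478$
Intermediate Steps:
$\left(m - 136\right) \left(-124 + j{\left(0 \right)}\right) = \left(22 - 136\right) \left(-124 - 3\right) = \left(-114\right) \left(-127\right) = 14478$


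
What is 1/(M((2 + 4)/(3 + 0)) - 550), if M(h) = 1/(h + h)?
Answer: -4/2199 ≈ -0.0018190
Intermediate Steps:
M(h) = 1/(2*h)
1/(M((2 + 4)/(3 + 0)) - 550) = 1/(1/(2*(((2 + 4)/(3 + 0)))) - 550) = 1/(1/(2*((6/3))) - 550) = 1/(1/(2*((6*(1/3)))) - 550) = 1/((1/2)/2 - 550) = 1/((1/2)*(1/2) - 550) = 1/(1/4 - 550) = 1/(-2199/4) = -4/2199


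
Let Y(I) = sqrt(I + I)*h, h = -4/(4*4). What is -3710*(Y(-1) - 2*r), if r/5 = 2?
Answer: 74200 + 1855*I*sqrt(2)/2 ≈ 74200.0 + 1311.7*I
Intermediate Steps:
h = -1/4 (h = -4/16 = -4*1/16 = -1/4 ≈ -0.25000)
Y(I) = -sqrt(2)*sqrt(I)/4 (Y(I) = sqrt(I + I)*(-1/4) = sqrt(2*I)*(-1/4) = (sqrt(2)*sqrt(I))*(-1/4) = -sqrt(2)*sqrt(I)/4)
r = 10 (r = 5*2 = 10)
-3710*(Y(-1) - 2*r) = -3710*(-sqrt(2)*sqrt(-1)/4 - 2*10) = -3710*(-sqrt(2)*I/4 - 20) = -3710*(-I*sqrt(2)/4 - 20) = -3710*(-20 - I*sqrt(2)/4) = 74200 + 1855*I*sqrt(2)/2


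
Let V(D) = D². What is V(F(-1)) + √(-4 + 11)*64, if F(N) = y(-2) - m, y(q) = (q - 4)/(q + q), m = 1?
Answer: ¼ + 64*√7 ≈ 169.58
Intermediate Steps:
y(q) = (-4 + q)/(2*q) (y(q) = (-4 + q)/((2*q)) = (-4 + q)*(1/(2*q)) = (-4 + q)/(2*q))
F(N) = ½ (F(N) = (½)*(-4 - 2)/(-2) - 1*1 = (½)*(-½)*(-6) - 1 = 3/2 - 1 = ½)
V(F(-1)) + √(-4 + 11)*64 = (½)² + √(-4 + 11)*64 = ¼ + √7*64 = ¼ + 64*√7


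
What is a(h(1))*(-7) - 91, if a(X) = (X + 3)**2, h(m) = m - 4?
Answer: -91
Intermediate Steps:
h(m) = -4 + m
a(X) = (3 + X)**2
a(h(1))*(-7) - 91 = (3 + (-4 + 1))**2*(-7) - 91 = (3 - 3)**2*(-7) - 91 = 0**2*(-7) - 91 = 0*(-7) - 91 = 0 - 91 = -91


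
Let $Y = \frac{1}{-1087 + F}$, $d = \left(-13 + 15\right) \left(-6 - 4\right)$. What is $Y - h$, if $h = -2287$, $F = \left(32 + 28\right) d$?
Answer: $\frac{5230368}{2287} \approx 2287.0$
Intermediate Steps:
$d = -20$ ($d = 2 \left(-10\right) = -20$)
$F = -1200$ ($F = \left(32 + 28\right) \left(-20\right) = 60 \left(-20\right) = -1200$)
$Y = - \frac{1}{2287}$ ($Y = \frac{1}{-1087 - 1200} = \frac{1}{-2287} = - \frac{1}{2287} \approx -0.00043725$)
$Y - h = - \frac{1}{2287} - -2287 = - \frac{1}{2287} + 2287 = \frac{5230368}{2287}$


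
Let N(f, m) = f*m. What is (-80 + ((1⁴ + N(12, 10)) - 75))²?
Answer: 1156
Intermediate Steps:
(-80 + ((1⁴ + N(12, 10)) - 75))² = (-80 + ((1⁴ + 12*10) - 75))² = (-80 + ((1 + 120) - 75))² = (-80 + (121 - 75))² = (-80 + 46)² = (-34)² = 1156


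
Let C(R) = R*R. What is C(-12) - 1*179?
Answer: -35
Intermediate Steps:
C(R) = R²
C(-12) - 1*179 = (-12)² - 1*179 = 144 - 179 = -35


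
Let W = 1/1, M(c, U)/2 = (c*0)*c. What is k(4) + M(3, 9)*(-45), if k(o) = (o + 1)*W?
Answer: 5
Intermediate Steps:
M(c, U) = 0 (M(c, U) = 2*((c*0)*c) = 2*(0*c) = 2*0 = 0)
W = 1
k(o) = 1 + o (k(o) = (o + 1)*1 = (1 + o)*1 = 1 + o)
k(4) + M(3, 9)*(-45) = (1 + 4) + 0*(-45) = 5 + 0 = 5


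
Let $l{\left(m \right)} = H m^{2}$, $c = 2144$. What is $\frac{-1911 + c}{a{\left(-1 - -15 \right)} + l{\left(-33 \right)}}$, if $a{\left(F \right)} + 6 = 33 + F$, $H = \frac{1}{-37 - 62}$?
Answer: $\frac{233}{30} \approx 7.7667$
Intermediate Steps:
$H = - \frac{1}{99}$ ($H = \frac{1}{-99} = - \frac{1}{99} \approx -0.010101$)
$a{\left(F \right)} = 27 + F$ ($a{\left(F \right)} = -6 + \left(33 + F\right) = 27 + F$)
$l{\left(m \right)} = - \frac{m^{2}}{99}$
$\frac{-1911 + c}{a{\left(-1 - -15 \right)} + l{\left(-33 \right)}} = \frac{-1911 + 2144}{\left(27 - -14\right) - \frac{\left(-33\right)^{2}}{99}} = \frac{233}{\left(27 + \left(-1 + 15\right)\right) - 11} = \frac{233}{\left(27 + 14\right) - 11} = \frac{233}{41 - 11} = \frac{233}{30}$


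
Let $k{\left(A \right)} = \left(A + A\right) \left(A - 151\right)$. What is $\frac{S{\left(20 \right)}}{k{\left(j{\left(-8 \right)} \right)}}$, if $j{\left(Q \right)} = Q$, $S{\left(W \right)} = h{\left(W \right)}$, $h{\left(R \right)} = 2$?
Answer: $\frac{1}{1272} \approx 0.00078616$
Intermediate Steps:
$S{\left(W \right)} = 2$
$k{\left(A \right)} = 2 A \left(-151 + A\right)$
$\frac{S{\left(20 \right)}}{k{\left(j{\left(-8 \right)} \right)}} = \frac{2}{2 \left(-8\right) \left(-151 - 8\right)} = \frac{2}{2 \left(-8\right) \left(-159\right)} = \frac{2}{2544} = 2 \cdot \frac{1}{2544} = \frac{1}{1272}$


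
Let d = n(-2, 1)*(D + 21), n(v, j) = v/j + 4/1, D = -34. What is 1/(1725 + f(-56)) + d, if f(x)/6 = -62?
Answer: -35177/1353 ≈ -25.999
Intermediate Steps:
f(x) = -372 (f(x) = 6*(-62) = -372)
n(v, j) = 4 + v/j (n(v, j) = v/j + 4*1 = v/j + 4 = 4 + v/j)
d = -26 (d = (4 - 2/1)*(-34 + 21) = (4 - 2*1)*(-13) = (4 - 2)*(-13) = 2*(-13) = -26)
1/(1725 + f(-56)) + d = 1/(1725 - 372) - 26 = 1/1353 - 26 = -35177/1353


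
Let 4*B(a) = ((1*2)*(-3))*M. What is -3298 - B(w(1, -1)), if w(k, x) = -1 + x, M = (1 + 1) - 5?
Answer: -6605/2 ≈ -3302.5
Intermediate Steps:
M = -3 (M = 2 - 5 = -3)
B(a) = 9/2 (B(a) = (((1*2)*(-3))*(-3))/4 = ((2*(-3))*(-3))/4 = (-6*(-3))/4 = (¼)*18 = 9/2)
-3298 - B(w(1, -1)) = -3298 - 1*9/2 = -3298 - 9/2 = -6605/2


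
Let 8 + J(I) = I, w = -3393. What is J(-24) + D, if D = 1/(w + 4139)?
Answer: -23871/746 ≈ -31.999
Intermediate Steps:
J(I) = -8 + I
D = 1/746 (D = 1/(-3393 + 4139) = 1/746 ≈ 0.0013405)
J(-24) + D = (-8 - 24) + 1/746 = -32 + 1/746 = -23871/746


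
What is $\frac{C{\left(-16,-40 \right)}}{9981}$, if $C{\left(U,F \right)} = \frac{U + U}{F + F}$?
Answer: $\frac{2}{49905} \approx 4.0076 \cdot 10^{-5}$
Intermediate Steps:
$C{\left(U,F \right)} = \frac{U}{F}$ ($C{\left(U,F \right)} = \frac{2 U}{2 F} = 2 U \frac{1}{2 F} = \frac{U}{F}$)
$\frac{C{\left(-16,-40 \right)}}{9981} = \frac{\left(-16\right) \frac{1}{-40}}{9981} = \left(-16\right) \left(- \frac{1}{40}\right) \frac{1}{9981} = \frac{2}{5} \cdot \frac{1}{9981} = \frac{2}{49905}$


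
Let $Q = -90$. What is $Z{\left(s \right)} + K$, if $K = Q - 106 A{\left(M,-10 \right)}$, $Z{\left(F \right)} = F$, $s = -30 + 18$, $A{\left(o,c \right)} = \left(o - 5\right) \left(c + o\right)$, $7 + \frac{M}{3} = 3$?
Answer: $-39746$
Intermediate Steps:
$M = -12$ ($M = -21 + 3 \cdot 3 = -21 + 9 = -12$)
$A{\left(o,c \right)} = \left(-5 + o\right) \left(c + o\right)$
$s = -12$
$K = -39734$ ($K = -90 - 106 \left(\left(-12\right)^{2} - -50 - -60 - -120\right) = -90 - 106 \left(144 + 50 + 60 + 120\right) = -90 - 39644 = -39734$)
$Z{\left(s \right)} + K = -12 - 39734 = -39746$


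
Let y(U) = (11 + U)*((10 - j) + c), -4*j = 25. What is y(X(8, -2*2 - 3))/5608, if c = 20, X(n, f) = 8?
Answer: 2755/22432 ≈ 0.12282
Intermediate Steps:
j = -25/4 (j = -1/4*25 = -25/4 ≈ -6.2500)
y(U) = 1595/4 + 145*U/4 (y(U) = (11 + U)*((10 - 1*(-25/4)) + 20) = (11 + U)*((10 + 25/4) + 20) = (11 + U)*(65/4 + 20) = (11 + U)*(145/4) = 1595/4 + 145*U/4)
y(X(8, -2*2 - 3))/5608 = (1595/4 + (145/4)*8)/5608 = (1595/4 + 290)*(1/5608) = (2755/4)*(1/5608) = 2755/22432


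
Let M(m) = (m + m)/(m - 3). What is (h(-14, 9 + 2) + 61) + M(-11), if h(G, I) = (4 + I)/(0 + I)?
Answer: 4923/77 ≈ 63.935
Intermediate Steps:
h(G, I) = (4 + I)/I
M(m) = 2*m/(-3 + m) (M(m) = (2*m)/(-3 + m) = 2*m/(-3 + m))
(h(-14, 9 + 2) + 61) + M(-11) = ((4 + (9 + 2))/(9 + 2) + 61) + 2*(-11)/(-3 - 11) = ((4 + 11)/11 + 61) + 2*(-11)/(-14) = ((1/11)*15 + 61) + 2*(-11)*(-1/14) = (15/11 + 61) + 11/7 = 686/11 + 11/7 = 4923/77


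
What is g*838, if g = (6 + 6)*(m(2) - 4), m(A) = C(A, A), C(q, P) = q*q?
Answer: 0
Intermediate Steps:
C(q, P) = q²
m(A) = A²
g = 0 (g = (6 + 6)*(2² - 4) = 12*(4 - 4) = 12*0 = 0)
g*838 = 0*838 = 0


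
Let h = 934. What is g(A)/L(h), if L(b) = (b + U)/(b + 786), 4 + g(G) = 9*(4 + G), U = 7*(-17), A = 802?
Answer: 2494000/163 ≈ 15301.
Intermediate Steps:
U = -119
g(G) = 32 + 9*G (g(G) = -4 + 9*(4 + G) = -4 + (36 + 9*G) = 32 + 9*G)
L(b) = (-119 + b)/(786 + b) (L(b) = (b - 119)/(b + 786) = (-119 + b)/(786 + b))
g(A)/L(h) = (32 + 9*802)/(((-119 + 934)/(786 + 934))) = (32 + 7218)/((815/1720)) = 7250/(((1/1720)*815)) = 7250/(163/344) = 7250*(344/163) = 2494000/163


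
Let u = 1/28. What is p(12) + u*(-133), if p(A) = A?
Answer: 29/4 ≈ 7.2500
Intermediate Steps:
u = 1/28 ≈ 0.035714
p(12) + u*(-133) = 12 + (1/28)*(-133) = 12 - 19/4 = 29/4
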